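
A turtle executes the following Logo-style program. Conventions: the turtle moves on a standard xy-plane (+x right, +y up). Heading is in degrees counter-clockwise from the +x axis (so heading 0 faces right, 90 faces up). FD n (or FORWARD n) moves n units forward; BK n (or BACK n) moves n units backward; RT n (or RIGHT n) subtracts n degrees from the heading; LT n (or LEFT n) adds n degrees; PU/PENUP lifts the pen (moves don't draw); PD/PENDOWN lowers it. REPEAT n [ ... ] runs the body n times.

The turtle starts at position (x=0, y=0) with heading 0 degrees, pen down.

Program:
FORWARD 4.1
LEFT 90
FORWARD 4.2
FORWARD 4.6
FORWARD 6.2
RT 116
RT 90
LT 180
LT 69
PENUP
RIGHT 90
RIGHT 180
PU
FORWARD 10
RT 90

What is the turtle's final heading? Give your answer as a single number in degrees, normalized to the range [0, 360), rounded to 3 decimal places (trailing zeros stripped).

Answer: 133

Derivation:
Executing turtle program step by step:
Start: pos=(0,0), heading=0, pen down
FD 4.1: (0,0) -> (4.1,0) [heading=0, draw]
LT 90: heading 0 -> 90
FD 4.2: (4.1,0) -> (4.1,4.2) [heading=90, draw]
FD 4.6: (4.1,4.2) -> (4.1,8.8) [heading=90, draw]
FD 6.2: (4.1,8.8) -> (4.1,15) [heading=90, draw]
RT 116: heading 90 -> 334
RT 90: heading 334 -> 244
LT 180: heading 244 -> 64
LT 69: heading 64 -> 133
PU: pen up
RT 90: heading 133 -> 43
RT 180: heading 43 -> 223
PU: pen up
FD 10: (4.1,15) -> (-3.214,8.18) [heading=223, move]
RT 90: heading 223 -> 133
Final: pos=(-3.214,8.18), heading=133, 4 segment(s) drawn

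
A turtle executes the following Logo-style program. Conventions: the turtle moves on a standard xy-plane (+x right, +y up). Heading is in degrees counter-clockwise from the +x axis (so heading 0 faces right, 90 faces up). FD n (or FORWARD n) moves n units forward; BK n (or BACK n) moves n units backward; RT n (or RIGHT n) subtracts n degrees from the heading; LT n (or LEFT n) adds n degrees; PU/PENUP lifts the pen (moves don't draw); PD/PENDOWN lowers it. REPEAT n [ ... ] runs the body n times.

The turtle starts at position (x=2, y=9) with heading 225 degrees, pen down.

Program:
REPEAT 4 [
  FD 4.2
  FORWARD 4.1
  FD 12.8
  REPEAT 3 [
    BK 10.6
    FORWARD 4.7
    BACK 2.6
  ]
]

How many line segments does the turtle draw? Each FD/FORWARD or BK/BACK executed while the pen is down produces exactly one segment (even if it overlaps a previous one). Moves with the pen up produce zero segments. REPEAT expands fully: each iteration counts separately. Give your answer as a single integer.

Executing turtle program step by step:
Start: pos=(2,9), heading=225, pen down
REPEAT 4 [
  -- iteration 1/4 --
  FD 4.2: (2,9) -> (-0.97,6.03) [heading=225, draw]
  FD 4.1: (-0.97,6.03) -> (-3.869,3.131) [heading=225, draw]
  FD 12.8: (-3.869,3.131) -> (-12.92,-5.92) [heading=225, draw]
  REPEAT 3 [
    -- iteration 1/3 --
    BK 10.6: (-12.92,-5.92) -> (-5.425,1.575) [heading=225, draw]
    FD 4.7: (-5.425,1.575) -> (-8.748,-1.748) [heading=225, draw]
    BK 2.6: (-8.748,-1.748) -> (-6.91,0.09) [heading=225, draw]
    -- iteration 2/3 --
    BK 10.6: (-6.91,0.09) -> (0.586,7.586) [heading=225, draw]
    FD 4.7: (0.586,7.586) -> (-2.738,4.262) [heading=225, draw]
    BK 2.6: (-2.738,4.262) -> (-0.899,6.101) [heading=225, draw]
    -- iteration 3/3 --
    BK 10.6: (-0.899,6.101) -> (6.596,13.596) [heading=225, draw]
    FD 4.7: (6.596,13.596) -> (3.273,10.273) [heading=225, draw]
    BK 2.6: (3.273,10.273) -> (5.111,12.111) [heading=225, draw]
  ]
  -- iteration 2/4 --
  FD 4.2: (5.111,12.111) -> (2.141,9.141) [heading=225, draw]
  FD 4.1: (2.141,9.141) -> (-0.758,6.242) [heading=225, draw]
  FD 12.8: (-0.758,6.242) -> (-9.809,-2.809) [heading=225, draw]
  REPEAT 3 [
    -- iteration 1/3 --
    BK 10.6: (-9.809,-2.809) -> (-2.313,4.687) [heading=225, draw]
    FD 4.7: (-2.313,4.687) -> (-5.637,1.363) [heading=225, draw]
    BK 2.6: (-5.637,1.363) -> (-3.798,3.202) [heading=225, draw]
    -- iteration 2/3 --
    BK 10.6: (-3.798,3.202) -> (3.697,10.697) [heading=225, draw]
    FD 4.7: (3.697,10.697) -> (0.374,7.374) [heading=225, draw]
    BK 2.6: (0.374,7.374) -> (2.212,9.212) [heading=225, draw]
    -- iteration 3/3 --
    BK 10.6: (2.212,9.212) -> (9.707,16.707) [heading=225, draw]
    FD 4.7: (9.707,16.707) -> (6.384,13.384) [heading=225, draw]
    BK 2.6: (6.384,13.384) -> (8.223,15.223) [heading=225, draw]
  ]
  -- iteration 3/4 --
  FD 4.2: (8.223,15.223) -> (5.253,12.253) [heading=225, draw]
  FD 4.1: (5.253,12.253) -> (2.354,9.354) [heading=225, draw]
  FD 12.8: (2.354,9.354) -> (-6.697,0.303) [heading=225, draw]
  REPEAT 3 [
    -- iteration 1/3 --
    BK 10.6: (-6.697,0.303) -> (0.798,7.798) [heading=225, draw]
    FD 4.7: (0.798,7.798) -> (-2.525,4.475) [heading=225, draw]
    BK 2.6: (-2.525,4.475) -> (-0.687,6.313) [heading=225, draw]
    -- iteration 2/3 --
    BK 10.6: (-0.687,6.313) -> (6.808,13.808) [heading=225, draw]
    FD 4.7: (6.808,13.808) -> (3.485,10.485) [heading=225, draw]
    BK 2.6: (3.485,10.485) -> (5.323,12.323) [heading=225, draw]
    -- iteration 3/3 --
    BK 10.6: (5.323,12.323) -> (12.819,19.819) [heading=225, draw]
    FD 4.7: (12.819,19.819) -> (9.495,16.495) [heading=225, draw]
    BK 2.6: (9.495,16.495) -> (11.334,18.334) [heading=225, draw]
  ]
  -- iteration 4/4 --
  FD 4.2: (11.334,18.334) -> (8.364,15.364) [heading=225, draw]
  FD 4.1: (8.364,15.364) -> (5.465,12.465) [heading=225, draw]
  FD 12.8: (5.465,12.465) -> (-3.586,3.414) [heading=225, draw]
  REPEAT 3 [
    -- iteration 1/3 --
    BK 10.6: (-3.586,3.414) -> (3.909,10.909) [heading=225, draw]
    FD 4.7: (3.909,10.909) -> (0.586,7.586) [heading=225, draw]
    BK 2.6: (0.586,7.586) -> (2.424,9.424) [heading=225, draw]
    -- iteration 2/3 --
    BK 10.6: (2.424,9.424) -> (9.92,16.92) [heading=225, draw]
    FD 4.7: (9.92,16.92) -> (6.596,13.596) [heading=225, draw]
    BK 2.6: (6.596,13.596) -> (8.435,15.435) [heading=225, draw]
    -- iteration 3/3 --
    BK 10.6: (8.435,15.435) -> (15.93,22.93) [heading=225, draw]
    FD 4.7: (15.93,22.93) -> (12.607,19.607) [heading=225, draw]
    BK 2.6: (12.607,19.607) -> (14.445,21.445) [heading=225, draw]
  ]
]
Final: pos=(14.445,21.445), heading=225, 48 segment(s) drawn
Segments drawn: 48

Answer: 48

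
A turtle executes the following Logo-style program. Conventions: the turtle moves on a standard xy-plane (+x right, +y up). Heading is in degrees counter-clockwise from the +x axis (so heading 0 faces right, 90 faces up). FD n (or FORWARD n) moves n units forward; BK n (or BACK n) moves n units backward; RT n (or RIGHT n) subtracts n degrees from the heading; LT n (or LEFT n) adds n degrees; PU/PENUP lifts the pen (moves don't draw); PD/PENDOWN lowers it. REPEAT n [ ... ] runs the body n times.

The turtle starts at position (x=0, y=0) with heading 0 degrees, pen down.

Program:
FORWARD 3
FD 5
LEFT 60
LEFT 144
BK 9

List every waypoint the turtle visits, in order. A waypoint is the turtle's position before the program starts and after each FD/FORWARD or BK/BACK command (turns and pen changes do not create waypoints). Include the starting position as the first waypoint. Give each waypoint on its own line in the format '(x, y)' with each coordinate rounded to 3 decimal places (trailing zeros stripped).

Answer: (0, 0)
(3, 0)
(8, 0)
(16.222, 3.661)

Derivation:
Executing turtle program step by step:
Start: pos=(0,0), heading=0, pen down
FD 3: (0,0) -> (3,0) [heading=0, draw]
FD 5: (3,0) -> (8,0) [heading=0, draw]
LT 60: heading 0 -> 60
LT 144: heading 60 -> 204
BK 9: (8,0) -> (16.222,3.661) [heading=204, draw]
Final: pos=(16.222,3.661), heading=204, 3 segment(s) drawn
Waypoints (4 total):
(0, 0)
(3, 0)
(8, 0)
(16.222, 3.661)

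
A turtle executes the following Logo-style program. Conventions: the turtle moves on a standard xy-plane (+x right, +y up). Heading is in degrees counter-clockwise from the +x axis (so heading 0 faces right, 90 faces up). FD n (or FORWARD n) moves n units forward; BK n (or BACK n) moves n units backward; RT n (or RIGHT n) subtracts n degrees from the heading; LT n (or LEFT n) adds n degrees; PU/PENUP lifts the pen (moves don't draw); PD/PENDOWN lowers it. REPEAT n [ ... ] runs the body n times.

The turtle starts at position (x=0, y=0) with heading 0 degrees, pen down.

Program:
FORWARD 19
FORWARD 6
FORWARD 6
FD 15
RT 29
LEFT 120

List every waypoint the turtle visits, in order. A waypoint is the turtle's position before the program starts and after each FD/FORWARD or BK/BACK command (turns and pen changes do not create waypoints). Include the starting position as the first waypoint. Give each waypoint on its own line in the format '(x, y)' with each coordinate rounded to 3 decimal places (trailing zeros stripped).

Executing turtle program step by step:
Start: pos=(0,0), heading=0, pen down
FD 19: (0,0) -> (19,0) [heading=0, draw]
FD 6: (19,0) -> (25,0) [heading=0, draw]
FD 6: (25,0) -> (31,0) [heading=0, draw]
FD 15: (31,0) -> (46,0) [heading=0, draw]
RT 29: heading 0 -> 331
LT 120: heading 331 -> 91
Final: pos=(46,0), heading=91, 4 segment(s) drawn
Waypoints (5 total):
(0, 0)
(19, 0)
(25, 0)
(31, 0)
(46, 0)

Answer: (0, 0)
(19, 0)
(25, 0)
(31, 0)
(46, 0)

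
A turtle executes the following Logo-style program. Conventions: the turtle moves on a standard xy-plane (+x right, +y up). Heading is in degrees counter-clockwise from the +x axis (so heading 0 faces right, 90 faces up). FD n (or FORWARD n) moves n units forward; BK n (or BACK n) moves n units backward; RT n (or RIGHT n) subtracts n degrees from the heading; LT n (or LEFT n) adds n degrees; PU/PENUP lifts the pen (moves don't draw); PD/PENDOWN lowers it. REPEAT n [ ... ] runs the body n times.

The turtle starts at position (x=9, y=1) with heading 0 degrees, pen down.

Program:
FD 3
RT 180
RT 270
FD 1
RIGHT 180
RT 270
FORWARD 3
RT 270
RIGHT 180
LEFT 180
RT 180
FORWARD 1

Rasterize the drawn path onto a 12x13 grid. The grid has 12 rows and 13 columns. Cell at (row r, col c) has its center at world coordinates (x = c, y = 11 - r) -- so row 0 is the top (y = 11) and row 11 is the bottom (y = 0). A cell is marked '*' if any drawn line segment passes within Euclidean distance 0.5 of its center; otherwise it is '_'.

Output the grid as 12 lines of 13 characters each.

Answer: _____________
_____________
_____________
_____________
_____________
_____________
_____________
_____________
_____________
_____________
_________****
_________****

Derivation:
Segment 0: (9,1) -> (12,1)
Segment 1: (12,1) -> (12,0)
Segment 2: (12,0) -> (9,-0)
Segment 3: (9,-0) -> (9,1)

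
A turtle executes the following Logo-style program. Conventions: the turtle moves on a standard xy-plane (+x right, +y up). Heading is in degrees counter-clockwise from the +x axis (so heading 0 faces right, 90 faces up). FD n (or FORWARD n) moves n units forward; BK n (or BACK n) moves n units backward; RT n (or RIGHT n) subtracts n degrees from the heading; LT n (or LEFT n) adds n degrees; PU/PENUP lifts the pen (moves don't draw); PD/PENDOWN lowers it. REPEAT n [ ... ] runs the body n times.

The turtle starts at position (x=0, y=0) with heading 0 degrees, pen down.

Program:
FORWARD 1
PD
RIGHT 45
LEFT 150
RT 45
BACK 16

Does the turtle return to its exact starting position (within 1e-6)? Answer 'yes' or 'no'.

Answer: no

Derivation:
Executing turtle program step by step:
Start: pos=(0,0), heading=0, pen down
FD 1: (0,0) -> (1,0) [heading=0, draw]
PD: pen down
RT 45: heading 0 -> 315
LT 150: heading 315 -> 105
RT 45: heading 105 -> 60
BK 16: (1,0) -> (-7,-13.856) [heading=60, draw]
Final: pos=(-7,-13.856), heading=60, 2 segment(s) drawn

Start position: (0, 0)
Final position: (-7, -13.856)
Distance = 15.524; >= 1e-6 -> NOT closed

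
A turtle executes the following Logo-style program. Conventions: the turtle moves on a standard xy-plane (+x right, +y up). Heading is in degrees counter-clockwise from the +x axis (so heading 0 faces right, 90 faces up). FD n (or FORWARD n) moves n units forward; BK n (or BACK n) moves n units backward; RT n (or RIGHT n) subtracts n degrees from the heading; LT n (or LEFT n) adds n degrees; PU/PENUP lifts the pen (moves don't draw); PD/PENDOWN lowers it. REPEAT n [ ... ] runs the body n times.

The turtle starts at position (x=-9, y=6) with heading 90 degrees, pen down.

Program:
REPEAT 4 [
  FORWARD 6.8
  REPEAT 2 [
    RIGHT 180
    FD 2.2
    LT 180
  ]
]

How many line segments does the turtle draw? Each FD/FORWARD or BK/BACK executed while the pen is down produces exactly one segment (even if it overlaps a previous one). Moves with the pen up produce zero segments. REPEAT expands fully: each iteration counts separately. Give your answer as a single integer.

Executing turtle program step by step:
Start: pos=(-9,6), heading=90, pen down
REPEAT 4 [
  -- iteration 1/4 --
  FD 6.8: (-9,6) -> (-9,12.8) [heading=90, draw]
  REPEAT 2 [
    -- iteration 1/2 --
    RT 180: heading 90 -> 270
    FD 2.2: (-9,12.8) -> (-9,10.6) [heading=270, draw]
    LT 180: heading 270 -> 90
    -- iteration 2/2 --
    RT 180: heading 90 -> 270
    FD 2.2: (-9,10.6) -> (-9,8.4) [heading=270, draw]
    LT 180: heading 270 -> 90
  ]
  -- iteration 2/4 --
  FD 6.8: (-9,8.4) -> (-9,15.2) [heading=90, draw]
  REPEAT 2 [
    -- iteration 1/2 --
    RT 180: heading 90 -> 270
    FD 2.2: (-9,15.2) -> (-9,13) [heading=270, draw]
    LT 180: heading 270 -> 90
    -- iteration 2/2 --
    RT 180: heading 90 -> 270
    FD 2.2: (-9,13) -> (-9,10.8) [heading=270, draw]
    LT 180: heading 270 -> 90
  ]
  -- iteration 3/4 --
  FD 6.8: (-9,10.8) -> (-9,17.6) [heading=90, draw]
  REPEAT 2 [
    -- iteration 1/2 --
    RT 180: heading 90 -> 270
    FD 2.2: (-9,17.6) -> (-9,15.4) [heading=270, draw]
    LT 180: heading 270 -> 90
    -- iteration 2/2 --
    RT 180: heading 90 -> 270
    FD 2.2: (-9,15.4) -> (-9,13.2) [heading=270, draw]
    LT 180: heading 270 -> 90
  ]
  -- iteration 4/4 --
  FD 6.8: (-9,13.2) -> (-9,20) [heading=90, draw]
  REPEAT 2 [
    -- iteration 1/2 --
    RT 180: heading 90 -> 270
    FD 2.2: (-9,20) -> (-9,17.8) [heading=270, draw]
    LT 180: heading 270 -> 90
    -- iteration 2/2 --
    RT 180: heading 90 -> 270
    FD 2.2: (-9,17.8) -> (-9,15.6) [heading=270, draw]
    LT 180: heading 270 -> 90
  ]
]
Final: pos=(-9,15.6), heading=90, 12 segment(s) drawn
Segments drawn: 12

Answer: 12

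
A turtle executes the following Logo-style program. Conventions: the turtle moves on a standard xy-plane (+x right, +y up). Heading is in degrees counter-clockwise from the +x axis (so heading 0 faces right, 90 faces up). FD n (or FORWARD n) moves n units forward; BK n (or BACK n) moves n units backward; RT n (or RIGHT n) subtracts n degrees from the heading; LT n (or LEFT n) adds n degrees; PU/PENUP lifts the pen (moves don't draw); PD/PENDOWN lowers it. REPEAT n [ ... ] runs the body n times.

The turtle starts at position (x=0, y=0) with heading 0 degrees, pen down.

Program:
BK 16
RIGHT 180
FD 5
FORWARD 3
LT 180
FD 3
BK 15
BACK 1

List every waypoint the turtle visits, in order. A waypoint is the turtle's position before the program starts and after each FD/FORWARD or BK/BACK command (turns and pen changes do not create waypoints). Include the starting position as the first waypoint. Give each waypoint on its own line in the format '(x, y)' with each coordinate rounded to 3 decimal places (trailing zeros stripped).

Executing turtle program step by step:
Start: pos=(0,0), heading=0, pen down
BK 16: (0,0) -> (-16,0) [heading=0, draw]
RT 180: heading 0 -> 180
FD 5: (-16,0) -> (-21,0) [heading=180, draw]
FD 3: (-21,0) -> (-24,0) [heading=180, draw]
LT 180: heading 180 -> 0
FD 3: (-24,0) -> (-21,0) [heading=0, draw]
BK 15: (-21,0) -> (-36,0) [heading=0, draw]
BK 1: (-36,0) -> (-37,0) [heading=0, draw]
Final: pos=(-37,0), heading=0, 6 segment(s) drawn
Waypoints (7 total):
(0, 0)
(-16, 0)
(-21, 0)
(-24, 0)
(-21, 0)
(-36, 0)
(-37, 0)

Answer: (0, 0)
(-16, 0)
(-21, 0)
(-24, 0)
(-21, 0)
(-36, 0)
(-37, 0)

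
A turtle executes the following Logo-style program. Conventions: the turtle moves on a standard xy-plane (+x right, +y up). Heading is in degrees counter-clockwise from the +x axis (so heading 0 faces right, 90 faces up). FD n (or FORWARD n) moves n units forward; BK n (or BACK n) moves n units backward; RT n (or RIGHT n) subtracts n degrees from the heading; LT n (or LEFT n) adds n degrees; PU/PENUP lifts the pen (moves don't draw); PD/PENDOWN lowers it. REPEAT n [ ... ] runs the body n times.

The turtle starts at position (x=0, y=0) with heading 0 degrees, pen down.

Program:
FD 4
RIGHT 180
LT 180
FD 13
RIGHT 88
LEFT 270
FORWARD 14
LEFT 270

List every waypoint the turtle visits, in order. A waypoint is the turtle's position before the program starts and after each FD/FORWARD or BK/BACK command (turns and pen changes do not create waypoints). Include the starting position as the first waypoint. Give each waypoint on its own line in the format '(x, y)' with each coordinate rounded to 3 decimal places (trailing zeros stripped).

Answer: (0, 0)
(4, 0)
(17, 0)
(3.009, -0.489)

Derivation:
Executing turtle program step by step:
Start: pos=(0,0), heading=0, pen down
FD 4: (0,0) -> (4,0) [heading=0, draw]
RT 180: heading 0 -> 180
LT 180: heading 180 -> 0
FD 13: (4,0) -> (17,0) [heading=0, draw]
RT 88: heading 0 -> 272
LT 270: heading 272 -> 182
FD 14: (17,0) -> (3.009,-0.489) [heading=182, draw]
LT 270: heading 182 -> 92
Final: pos=(3.009,-0.489), heading=92, 3 segment(s) drawn
Waypoints (4 total):
(0, 0)
(4, 0)
(17, 0)
(3.009, -0.489)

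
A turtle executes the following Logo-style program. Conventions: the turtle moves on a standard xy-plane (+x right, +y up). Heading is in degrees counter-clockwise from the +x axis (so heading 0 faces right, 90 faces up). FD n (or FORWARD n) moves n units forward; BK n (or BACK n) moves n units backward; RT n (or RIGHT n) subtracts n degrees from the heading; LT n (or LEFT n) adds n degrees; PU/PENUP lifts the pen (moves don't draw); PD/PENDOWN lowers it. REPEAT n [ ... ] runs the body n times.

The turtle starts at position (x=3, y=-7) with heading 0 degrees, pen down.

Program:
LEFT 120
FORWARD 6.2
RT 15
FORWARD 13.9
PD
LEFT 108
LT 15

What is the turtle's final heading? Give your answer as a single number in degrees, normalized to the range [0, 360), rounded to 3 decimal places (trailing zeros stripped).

Answer: 228

Derivation:
Executing turtle program step by step:
Start: pos=(3,-7), heading=0, pen down
LT 120: heading 0 -> 120
FD 6.2: (3,-7) -> (-0.1,-1.631) [heading=120, draw]
RT 15: heading 120 -> 105
FD 13.9: (-0.1,-1.631) -> (-3.698,11.796) [heading=105, draw]
PD: pen down
LT 108: heading 105 -> 213
LT 15: heading 213 -> 228
Final: pos=(-3.698,11.796), heading=228, 2 segment(s) drawn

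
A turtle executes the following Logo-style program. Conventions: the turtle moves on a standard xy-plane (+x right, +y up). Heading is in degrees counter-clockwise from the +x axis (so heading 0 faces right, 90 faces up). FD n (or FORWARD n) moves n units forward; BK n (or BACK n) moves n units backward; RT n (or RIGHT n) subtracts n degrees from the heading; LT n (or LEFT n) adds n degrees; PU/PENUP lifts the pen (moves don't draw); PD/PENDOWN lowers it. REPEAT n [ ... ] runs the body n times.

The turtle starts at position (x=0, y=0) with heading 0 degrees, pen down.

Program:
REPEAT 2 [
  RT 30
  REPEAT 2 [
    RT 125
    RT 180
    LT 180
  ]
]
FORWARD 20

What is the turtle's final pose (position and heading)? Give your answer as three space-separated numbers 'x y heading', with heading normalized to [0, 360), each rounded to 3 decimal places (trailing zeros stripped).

Answer: -18.794 6.84 160

Derivation:
Executing turtle program step by step:
Start: pos=(0,0), heading=0, pen down
REPEAT 2 [
  -- iteration 1/2 --
  RT 30: heading 0 -> 330
  REPEAT 2 [
    -- iteration 1/2 --
    RT 125: heading 330 -> 205
    RT 180: heading 205 -> 25
    LT 180: heading 25 -> 205
    -- iteration 2/2 --
    RT 125: heading 205 -> 80
    RT 180: heading 80 -> 260
    LT 180: heading 260 -> 80
  ]
  -- iteration 2/2 --
  RT 30: heading 80 -> 50
  REPEAT 2 [
    -- iteration 1/2 --
    RT 125: heading 50 -> 285
    RT 180: heading 285 -> 105
    LT 180: heading 105 -> 285
    -- iteration 2/2 --
    RT 125: heading 285 -> 160
    RT 180: heading 160 -> 340
    LT 180: heading 340 -> 160
  ]
]
FD 20: (0,0) -> (-18.794,6.84) [heading=160, draw]
Final: pos=(-18.794,6.84), heading=160, 1 segment(s) drawn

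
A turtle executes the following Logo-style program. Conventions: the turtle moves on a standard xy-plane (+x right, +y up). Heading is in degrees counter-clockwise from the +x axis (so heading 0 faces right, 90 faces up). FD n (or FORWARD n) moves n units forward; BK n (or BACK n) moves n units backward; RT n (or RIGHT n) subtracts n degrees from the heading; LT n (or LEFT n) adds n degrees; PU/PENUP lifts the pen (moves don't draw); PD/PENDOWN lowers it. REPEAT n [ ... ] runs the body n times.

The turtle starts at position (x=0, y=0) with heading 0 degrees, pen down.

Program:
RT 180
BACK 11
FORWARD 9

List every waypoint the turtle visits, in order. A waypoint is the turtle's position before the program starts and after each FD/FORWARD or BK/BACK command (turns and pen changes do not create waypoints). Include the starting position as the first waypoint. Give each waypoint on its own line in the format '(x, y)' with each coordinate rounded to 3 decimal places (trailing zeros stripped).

Executing turtle program step by step:
Start: pos=(0,0), heading=0, pen down
RT 180: heading 0 -> 180
BK 11: (0,0) -> (11,0) [heading=180, draw]
FD 9: (11,0) -> (2,0) [heading=180, draw]
Final: pos=(2,0), heading=180, 2 segment(s) drawn
Waypoints (3 total):
(0, 0)
(11, 0)
(2, 0)

Answer: (0, 0)
(11, 0)
(2, 0)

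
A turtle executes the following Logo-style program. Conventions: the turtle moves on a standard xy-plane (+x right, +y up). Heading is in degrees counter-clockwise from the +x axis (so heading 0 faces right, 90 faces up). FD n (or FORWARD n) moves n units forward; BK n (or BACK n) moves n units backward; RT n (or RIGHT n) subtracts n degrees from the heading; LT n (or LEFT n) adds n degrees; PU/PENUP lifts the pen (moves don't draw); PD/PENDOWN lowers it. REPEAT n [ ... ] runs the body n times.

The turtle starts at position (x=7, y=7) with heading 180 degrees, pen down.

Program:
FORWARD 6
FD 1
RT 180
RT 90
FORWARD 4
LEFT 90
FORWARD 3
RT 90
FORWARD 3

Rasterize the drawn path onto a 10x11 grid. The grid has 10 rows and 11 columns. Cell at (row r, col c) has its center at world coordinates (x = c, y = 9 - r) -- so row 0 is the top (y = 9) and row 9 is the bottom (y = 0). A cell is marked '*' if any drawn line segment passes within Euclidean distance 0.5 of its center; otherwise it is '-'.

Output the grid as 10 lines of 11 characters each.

Answer: -----------
-----------
********---
*----------
*----------
*----------
****-------
---*-------
---*-------
---*-------

Derivation:
Segment 0: (7,7) -> (1,7)
Segment 1: (1,7) -> (0,7)
Segment 2: (0,7) -> (0,3)
Segment 3: (0,3) -> (3,3)
Segment 4: (3,3) -> (3,0)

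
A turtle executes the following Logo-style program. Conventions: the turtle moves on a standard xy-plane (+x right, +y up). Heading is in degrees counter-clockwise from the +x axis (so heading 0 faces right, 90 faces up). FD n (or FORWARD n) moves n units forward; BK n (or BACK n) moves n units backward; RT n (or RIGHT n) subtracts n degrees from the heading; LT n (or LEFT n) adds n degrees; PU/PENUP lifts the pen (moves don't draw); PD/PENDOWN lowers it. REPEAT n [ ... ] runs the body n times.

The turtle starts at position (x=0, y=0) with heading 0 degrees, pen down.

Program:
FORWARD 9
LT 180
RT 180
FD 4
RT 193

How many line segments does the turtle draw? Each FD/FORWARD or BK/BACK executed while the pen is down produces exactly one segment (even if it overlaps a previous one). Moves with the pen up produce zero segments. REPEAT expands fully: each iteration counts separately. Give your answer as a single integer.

Answer: 2

Derivation:
Executing turtle program step by step:
Start: pos=(0,0), heading=0, pen down
FD 9: (0,0) -> (9,0) [heading=0, draw]
LT 180: heading 0 -> 180
RT 180: heading 180 -> 0
FD 4: (9,0) -> (13,0) [heading=0, draw]
RT 193: heading 0 -> 167
Final: pos=(13,0), heading=167, 2 segment(s) drawn
Segments drawn: 2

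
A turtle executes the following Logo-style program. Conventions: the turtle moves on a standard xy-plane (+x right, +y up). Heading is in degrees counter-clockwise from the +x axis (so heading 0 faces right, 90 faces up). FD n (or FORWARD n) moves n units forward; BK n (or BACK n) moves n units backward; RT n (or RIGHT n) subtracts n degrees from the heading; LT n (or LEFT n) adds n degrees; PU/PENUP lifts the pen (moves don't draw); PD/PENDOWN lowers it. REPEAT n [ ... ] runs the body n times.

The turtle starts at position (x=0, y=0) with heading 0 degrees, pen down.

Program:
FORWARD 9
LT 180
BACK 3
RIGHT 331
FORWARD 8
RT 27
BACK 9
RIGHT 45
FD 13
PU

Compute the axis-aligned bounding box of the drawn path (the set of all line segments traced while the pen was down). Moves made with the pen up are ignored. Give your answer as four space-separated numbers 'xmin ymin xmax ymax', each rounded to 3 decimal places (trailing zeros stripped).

Answer: 0 -3.878 13.998 5.302

Derivation:
Executing turtle program step by step:
Start: pos=(0,0), heading=0, pen down
FD 9: (0,0) -> (9,0) [heading=0, draw]
LT 180: heading 0 -> 180
BK 3: (9,0) -> (12,0) [heading=180, draw]
RT 331: heading 180 -> 209
FD 8: (12,0) -> (5.003,-3.878) [heading=209, draw]
RT 27: heading 209 -> 182
BK 9: (5.003,-3.878) -> (13.998,-3.564) [heading=182, draw]
RT 45: heading 182 -> 137
FD 13: (13.998,-3.564) -> (4.49,5.302) [heading=137, draw]
PU: pen up
Final: pos=(4.49,5.302), heading=137, 5 segment(s) drawn

Segment endpoints: x in {0, 4.49, 5.003, 9, 12, 13.998}, y in {-3.878, -3.564, 0, 0, 5.302}
xmin=0, ymin=-3.878, xmax=13.998, ymax=5.302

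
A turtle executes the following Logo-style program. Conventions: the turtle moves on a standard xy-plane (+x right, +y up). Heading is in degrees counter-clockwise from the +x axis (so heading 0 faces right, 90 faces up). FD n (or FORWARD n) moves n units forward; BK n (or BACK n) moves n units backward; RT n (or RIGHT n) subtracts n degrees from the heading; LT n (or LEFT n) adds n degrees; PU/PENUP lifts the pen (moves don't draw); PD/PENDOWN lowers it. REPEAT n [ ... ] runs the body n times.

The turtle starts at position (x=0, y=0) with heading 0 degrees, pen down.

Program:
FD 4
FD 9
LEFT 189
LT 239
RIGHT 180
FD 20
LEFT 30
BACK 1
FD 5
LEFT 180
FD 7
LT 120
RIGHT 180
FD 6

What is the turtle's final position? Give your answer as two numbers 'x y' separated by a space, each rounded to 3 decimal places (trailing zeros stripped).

Answer: 9.818 -11.879

Derivation:
Executing turtle program step by step:
Start: pos=(0,0), heading=0, pen down
FD 4: (0,0) -> (4,0) [heading=0, draw]
FD 9: (4,0) -> (13,0) [heading=0, draw]
LT 189: heading 0 -> 189
LT 239: heading 189 -> 68
RT 180: heading 68 -> 248
FD 20: (13,0) -> (5.508,-18.544) [heading=248, draw]
LT 30: heading 248 -> 278
BK 1: (5.508,-18.544) -> (5.369,-17.553) [heading=278, draw]
FD 5: (5.369,-17.553) -> (6.065,-22.505) [heading=278, draw]
LT 180: heading 278 -> 98
FD 7: (6.065,-22.505) -> (5.09,-15.573) [heading=98, draw]
LT 120: heading 98 -> 218
RT 180: heading 218 -> 38
FD 6: (5.09,-15.573) -> (9.818,-11.879) [heading=38, draw]
Final: pos=(9.818,-11.879), heading=38, 7 segment(s) drawn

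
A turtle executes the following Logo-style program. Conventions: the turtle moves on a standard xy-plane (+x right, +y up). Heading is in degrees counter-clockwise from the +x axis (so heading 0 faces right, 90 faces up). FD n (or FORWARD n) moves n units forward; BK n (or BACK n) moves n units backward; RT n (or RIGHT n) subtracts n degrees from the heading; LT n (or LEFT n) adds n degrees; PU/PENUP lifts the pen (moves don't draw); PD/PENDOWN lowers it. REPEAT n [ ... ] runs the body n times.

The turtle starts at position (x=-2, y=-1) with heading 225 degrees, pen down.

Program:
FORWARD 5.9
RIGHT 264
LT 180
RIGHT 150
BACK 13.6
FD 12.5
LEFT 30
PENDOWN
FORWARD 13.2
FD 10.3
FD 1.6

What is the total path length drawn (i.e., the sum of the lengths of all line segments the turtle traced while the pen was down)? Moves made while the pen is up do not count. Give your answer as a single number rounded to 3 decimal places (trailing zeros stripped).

Answer: 57.1

Derivation:
Executing turtle program step by step:
Start: pos=(-2,-1), heading=225, pen down
FD 5.9: (-2,-1) -> (-6.172,-5.172) [heading=225, draw]
RT 264: heading 225 -> 321
LT 180: heading 321 -> 141
RT 150: heading 141 -> 351
BK 13.6: (-6.172,-5.172) -> (-19.604,-3.044) [heading=351, draw]
FD 12.5: (-19.604,-3.044) -> (-7.258,-5) [heading=351, draw]
LT 30: heading 351 -> 21
PD: pen down
FD 13.2: (-7.258,-5) -> (5.065,-0.269) [heading=21, draw]
FD 10.3: (5.065,-0.269) -> (14.681,3.422) [heading=21, draw]
FD 1.6: (14.681,3.422) -> (16.174,3.995) [heading=21, draw]
Final: pos=(16.174,3.995), heading=21, 6 segment(s) drawn

Segment lengths:
  seg 1: (-2,-1) -> (-6.172,-5.172), length = 5.9
  seg 2: (-6.172,-5.172) -> (-19.604,-3.044), length = 13.6
  seg 3: (-19.604,-3.044) -> (-7.258,-5), length = 12.5
  seg 4: (-7.258,-5) -> (5.065,-0.269), length = 13.2
  seg 5: (5.065,-0.269) -> (14.681,3.422), length = 10.3
  seg 6: (14.681,3.422) -> (16.174,3.995), length = 1.6
Total = 57.1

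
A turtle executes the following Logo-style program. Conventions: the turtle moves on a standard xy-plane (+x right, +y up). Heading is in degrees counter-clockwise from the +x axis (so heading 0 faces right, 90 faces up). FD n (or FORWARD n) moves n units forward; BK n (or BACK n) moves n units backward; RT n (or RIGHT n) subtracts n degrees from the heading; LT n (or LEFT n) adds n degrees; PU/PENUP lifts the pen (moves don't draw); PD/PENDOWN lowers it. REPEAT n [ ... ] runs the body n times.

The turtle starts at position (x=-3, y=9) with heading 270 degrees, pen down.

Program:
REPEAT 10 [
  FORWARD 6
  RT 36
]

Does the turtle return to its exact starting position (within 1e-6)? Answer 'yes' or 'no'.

Answer: yes

Derivation:
Executing turtle program step by step:
Start: pos=(-3,9), heading=270, pen down
REPEAT 10 [
  -- iteration 1/10 --
  FD 6: (-3,9) -> (-3,3) [heading=270, draw]
  RT 36: heading 270 -> 234
  -- iteration 2/10 --
  FD 6: (-3,3) -> (-6.527,-1.854) [heading=234, draw]
  RT 36: heading 234 -> 198
  -- iteration 3/10 --
  FD 6: (-6.527,-1.854) -> (-12.233,-3.708) [heading=198, draw]
  RT 36: heading 198 -> 162
  -- iteration 4/10 --
  FD 6: (-12.233,-3.708) -> (-17.939,-1.854) [heading=162, draw]
  RT 36: heading 162 -> 126
  -- iteration 5/10 --
  FD 6: (-17.939,-1.854) -> (-21.466,3) [heading=126, draw]
  RT 36: heading 126 -> 90
  -- iteration 6/10 --
  FD 6: (-21.466,3) -> (-21.466,9) [heading=90, draw]
  RT 36: heading 90 -> 54
  -- iteration 7/10 --
  FD 6: (-21.466,9) -> (-17.939,13.854) [heading=54, draw]
  RT 36: heading 54 -> 18
  -- iteration 8/10 --
  FD 6: (-17.939,13.854) -> (-12.233,15.708) [heading=18, draw]
  RT 36: heading 18 -> 342
  -- iteration 9/10 --
  FD 6: (-12.233,15.708) -> (-6.527,13.854) [heading=342, draw]
  RT 36: heading 342 -> 306
  -- iteration 10/10 --
  FD 6: (-6.527,13.854) -> (-3,9) [heading=306, draw]
  RT 36: heading 306 -> 270
]
Final: pos=(-3,9), heading=270, 10 segment(s) drawn

Start position: (-3, 9)
Final position: (-3, 9)
Distance = 0; < 1e-6 -> CLOSED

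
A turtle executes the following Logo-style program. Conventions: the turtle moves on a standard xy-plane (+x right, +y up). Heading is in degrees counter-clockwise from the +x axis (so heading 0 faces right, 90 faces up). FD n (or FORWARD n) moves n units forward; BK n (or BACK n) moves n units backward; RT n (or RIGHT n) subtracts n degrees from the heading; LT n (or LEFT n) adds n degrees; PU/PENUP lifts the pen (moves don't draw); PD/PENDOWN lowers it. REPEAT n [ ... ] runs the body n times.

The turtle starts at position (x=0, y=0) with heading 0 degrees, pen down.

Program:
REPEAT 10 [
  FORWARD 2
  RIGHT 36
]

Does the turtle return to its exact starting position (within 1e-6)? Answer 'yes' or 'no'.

Executing turtle program step by step:
Start: pos=(0,0), heading=0, pen down
REPEAT 10 [
  -- iteration 1/10 --
  FD 2: (0,0) -> (2,0) [heading=0, draw]
  RT 36: heading 0 -> 324
  -- iteration 2/10 --
  FD 2: (2,0) -> (3.618,-1.176) [heading=324, draw]
  RT 36: heading 324 -> 288
  -- iteration 3/10 --
  FD 2: (3.618,-1.176) -> (4.236,-3.078) [heading=288, draw]
  RT 36: heading 288 -> 252
  -- iteration 4/10 --
  FD 2: (4.236,-3.078) -> (3.618,-4.98) [heading=252, draw]
  RT 36: heading 252 -> 216
  -- iteration 5/10 --
  FD 2: (3.618,-4.98) -> (2,-6.155) [heading=216, draw]
  RT 36: heading 216 -> 180
  -- iteration 6/10 --
  FD 2: (2,-6.155) -> (0,-6.155) [heading=180, draw]
  RT 36: heading 180 -> 144
  -- iteration 7/10 --
  FD 2: (0,-6.155) -> (-1.618,-4.98) [heading=144, draw]
  RT 36: heading 144 -> 108
  -- iteration 8/10 --
  FD 2: (-1.618,-4.98) -> (-2.236,-3.078) [heading=108, draw]
  RT 36: heading 108 -> 72
  -- iteration 9/10 --
  FD 2: (-2.236,-3.078) -> (-1.618,-1.176) [heading=72, draw]
  RT 36: heading 72 -> 36
  -- iteration 10/10 --
  FD 2: (-1.618,-1.176) -> (0,0) [heading=36, draw]
  RT 36: heading 36 -> 0
]
Final: pos=(0,0), heading=0, 10 segment(s) drawn

Start position: (0, 0)
Final position: (0, 0)
Distance = 0; < 1e-6 -> CLOSED

Answer: yes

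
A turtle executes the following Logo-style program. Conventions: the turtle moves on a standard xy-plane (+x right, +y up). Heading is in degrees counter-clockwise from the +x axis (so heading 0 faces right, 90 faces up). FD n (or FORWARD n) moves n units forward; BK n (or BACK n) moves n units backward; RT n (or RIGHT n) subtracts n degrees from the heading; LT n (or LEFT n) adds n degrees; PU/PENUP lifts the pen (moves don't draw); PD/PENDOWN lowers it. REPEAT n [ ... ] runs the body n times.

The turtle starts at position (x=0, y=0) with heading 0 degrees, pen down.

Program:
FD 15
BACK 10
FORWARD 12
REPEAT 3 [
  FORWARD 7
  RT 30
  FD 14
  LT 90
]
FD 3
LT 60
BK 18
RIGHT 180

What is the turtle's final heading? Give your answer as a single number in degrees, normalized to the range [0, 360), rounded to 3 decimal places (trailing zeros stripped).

Executing turtle program step by step:
Start: pos=(0,0), heading=0, pen down
FD 15: (0,0) -> (15,0) [heading=0, draw]
BK 10: (15,0) -> (5,0) [heading=0, draw]
FD 12: (5,0) -> (17,0) [heading=0, draw]
REPEAT 3 [
  -- iteration 1/3 --
  FD 7: (17,0) -> (24,0) [heading=0, draw]
  RT 30: heading 0 -> 330
  FD 14: (24,0) -> (36.124,-7) [heading=330, draw]
  LT 90: heading 330 -> 60
  -- iteration 2/3 --
  FD 7: (36.124,-7) -> (39.624,-0.938) [heading=60, draw]
  RT 30: heading 60 -> 30
  FD 14: (39.624,-0.938) -> (51.749,6.062) [heading=30, draw]
  LT 90: heading 30 -> 120
  -- iteration 3/3 --
  FD 7: (51.749,6.062) -> (48.249,12.124) [heading=120, draw]
  RT 30: heading 120 -> 90
  FD 14: (48.249,12.124) -> (48.249,26.124) [heading=90, draw]
  LT 90: heading 90 -> 180
]
FD 3: (48.249,26.124) -> (45.249,26.124) [heading=180, draw]
LT 60: heading 180 -> 240
BK 18: (45.249,26.124) -> (54.249,41.713) [heading=240, draw]
RT 180: heading 240 -> 60
Final: pos=(54.249,41.713), heading=60, 11 segment(s) drawn

Answer: 60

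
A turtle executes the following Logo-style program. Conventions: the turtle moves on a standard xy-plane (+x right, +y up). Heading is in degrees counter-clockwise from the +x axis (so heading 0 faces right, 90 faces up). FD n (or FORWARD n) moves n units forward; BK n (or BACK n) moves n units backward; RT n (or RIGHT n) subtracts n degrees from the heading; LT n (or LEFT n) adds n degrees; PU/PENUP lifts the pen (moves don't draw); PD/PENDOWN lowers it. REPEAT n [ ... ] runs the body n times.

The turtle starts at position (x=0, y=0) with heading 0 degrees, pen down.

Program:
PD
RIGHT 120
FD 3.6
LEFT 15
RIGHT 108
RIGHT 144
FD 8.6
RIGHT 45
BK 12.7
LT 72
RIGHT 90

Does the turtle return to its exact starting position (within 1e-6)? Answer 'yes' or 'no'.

Executing turtle program step by step:
Start: pos=(0,0), heading=0, pen down
PD: pen down
RT 120: heading 0 -> 240
FD 3.6: (0,0) -> (-1.8,-3.118) [heading=240, draw]
LT 15: heading 240 -> 255
RT 108: heading 255 -> 147
RT 144: heading 147 -> 3
FD 8.6: (-1.8,-3.118) -> (6.788,-2.668) [heading=3, draw]
RT 45: heading 3 -> 318
BK 12.7: (6.788,-2.668) -> (-2.65,5.83) [heading=318, draw]
LT 72: heading 318 -> 30
RT 90: heading 30 -> 300
Final: pos=(-2.65,5.83), heading=300, 3 segment(s) drawn

Start position: (0, 0)
Final position: (-2.65, 5.83)
Distance = 6.404; >= 1e-6 -> NOT closed

Answer: no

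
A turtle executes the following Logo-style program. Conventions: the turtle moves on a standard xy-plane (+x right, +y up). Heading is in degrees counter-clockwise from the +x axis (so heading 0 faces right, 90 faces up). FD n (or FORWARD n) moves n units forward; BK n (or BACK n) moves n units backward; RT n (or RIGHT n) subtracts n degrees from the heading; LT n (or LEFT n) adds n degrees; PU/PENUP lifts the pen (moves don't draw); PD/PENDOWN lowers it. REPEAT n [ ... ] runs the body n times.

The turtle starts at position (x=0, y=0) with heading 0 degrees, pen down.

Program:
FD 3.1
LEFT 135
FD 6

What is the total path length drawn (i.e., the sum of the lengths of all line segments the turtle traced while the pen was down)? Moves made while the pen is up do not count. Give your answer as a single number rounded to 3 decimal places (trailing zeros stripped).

Answer: 9.1

Derivation:
Executing turtle program step by step:
Start: pos=(0,0), heading=0, pen down
FD 3.1: (0,0) -> (3.1,0) [heading=0, draw]
LT 135: heading 0 -> 135
FD 6: (3.1,0) -> (-1.143,4.243) [heading=135, draw]
Final: pos=(-1.143,4.243), heading=135, 2 segment(s) drawn

Segment lengths:
  seg 1: (0,0) -> (3.1,0), length = 3.1
  seg 2: (3.1,0) -> (-1.143,4.243), length = 6
Total = 9.1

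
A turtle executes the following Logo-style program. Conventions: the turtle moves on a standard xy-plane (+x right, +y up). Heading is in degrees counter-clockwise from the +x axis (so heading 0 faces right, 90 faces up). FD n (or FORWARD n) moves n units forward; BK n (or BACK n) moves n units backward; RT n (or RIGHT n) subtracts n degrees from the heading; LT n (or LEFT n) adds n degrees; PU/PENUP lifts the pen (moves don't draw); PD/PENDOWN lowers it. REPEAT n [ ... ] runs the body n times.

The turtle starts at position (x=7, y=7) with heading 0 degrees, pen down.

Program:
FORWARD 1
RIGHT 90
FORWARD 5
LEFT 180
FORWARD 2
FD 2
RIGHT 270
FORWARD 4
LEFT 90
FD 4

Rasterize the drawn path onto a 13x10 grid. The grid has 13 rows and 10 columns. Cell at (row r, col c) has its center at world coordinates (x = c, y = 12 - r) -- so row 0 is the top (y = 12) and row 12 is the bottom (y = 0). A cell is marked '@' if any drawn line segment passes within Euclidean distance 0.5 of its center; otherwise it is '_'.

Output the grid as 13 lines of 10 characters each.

Segment 0: (7,7) -> (8,7)
Segment 1: (8,7) -> (8,2)
Segment 2: (8,2) -> (8,4)
Segment 3: (8,4) -> (8,6)
Segment 4: (8,6) -> (4,6)
Segment 5: (4,6) -> (4,2)

Answer: __________
__________
__________
__________
__________
_______@@_
____@@@@@_
____@___@_
____@___@_
____@___@_
____@___@_
__________
__________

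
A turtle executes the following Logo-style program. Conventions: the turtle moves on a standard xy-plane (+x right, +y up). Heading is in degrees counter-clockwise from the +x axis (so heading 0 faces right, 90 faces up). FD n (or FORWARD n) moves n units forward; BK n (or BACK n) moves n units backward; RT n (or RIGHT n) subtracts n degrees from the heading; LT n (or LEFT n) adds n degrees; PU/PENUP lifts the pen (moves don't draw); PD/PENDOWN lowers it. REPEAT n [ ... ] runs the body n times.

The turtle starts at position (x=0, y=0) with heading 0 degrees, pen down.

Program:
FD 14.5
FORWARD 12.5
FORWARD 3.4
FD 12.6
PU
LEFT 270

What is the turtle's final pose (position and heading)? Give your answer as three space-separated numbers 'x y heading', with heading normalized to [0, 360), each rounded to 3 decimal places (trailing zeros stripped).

Answer: 43 0 270

Derivation:
Executing turtle program step by step:
Start: pos=(0,0), heading=0, pen down
FD 14.5: (0,0) -> (14.5,0) [heading=0, draw]
FD 12.5: (14.5,0) -> (27,0) [heading=0, draw]
FD 3.4: (27,0) -> (30.4,0) [heading=0, draw]
FD 12.6: (30.4,0) -> (43,0) [heading=0, draw]
PU: pen up
LT 270: heading 0 -> 270
Final: pos=(43,0), heading=270, 4 segment(s) drawn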